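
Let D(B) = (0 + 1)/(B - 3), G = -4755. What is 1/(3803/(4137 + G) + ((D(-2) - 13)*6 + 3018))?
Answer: 3090/9061877 ≈ 0.00034099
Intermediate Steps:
D(B) = 1/(-3 + B)
1/(3803/(4137 + G) + ((D(-2) - 13)*6 + 3018)) = 1/(3803/(4137 - 4755) + ((1/(-3 - 2) - 13)*6 + 3018)) = 1/(3803/(-618) + ((1/(-5) - 13)*6 + 3018)) = 1/(3803*(-1/618) + ((-1/5 - 13)*6 + 3018)) = 1/(-3803/618 + (-66/5*6 + 3018)) = 1/(-3803/618 + (-396/5 + 3018)) = 1/(-3803/618 + 14694/5) = 1/(9061877/3090) = 3090/9061877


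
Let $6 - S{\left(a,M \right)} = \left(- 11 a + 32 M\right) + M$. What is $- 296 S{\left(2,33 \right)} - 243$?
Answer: $313813$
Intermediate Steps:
$S{\left(a,M \right)} = 6 - 33 M + 11 a$ ($S{\left(a,M \right)} = 6 - \left(\left(- 11 a + 32 M\right) + M\right) = 6 - \left(- 11 a + 33 M\right) = 6 - 33 M + 11 a$)
$- 296 S{\left(2,33 \right)} - 243 = - 296 \left(6 - 1089 + 11 \cdot 2\right) - 243 = - 296 \left(6 - 1089 + 22\right) - 243 = \left(-296\right) \left(-1061\right) - 243 = 314056 - 243 = 313813$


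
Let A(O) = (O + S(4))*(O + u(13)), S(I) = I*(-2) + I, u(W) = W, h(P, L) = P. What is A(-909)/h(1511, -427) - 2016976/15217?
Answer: 9400585680/22992887 ≈ 408.85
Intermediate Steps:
S(I) = -I (S(I) = -2*I + I = -I)
A(O) = (-4 + O)*(13 + O) (A(O) = (O - 1*4)*(O + 13) = (O - 4)*(13 + O) = (-4 + O)*(13 + O))
A(-909)/h(1511, -427) - 2016976/15217 = (-52 + (-909)² + 9*(-909))/1511 - 2016976/15217 = (-52 + 826281 - 8181)*(1/1511) - 2016976*1/15217 = 818048*(1/1511) - 2016976/15217 = 818048/1511 - 2016976/15217 = 9400585680/22992887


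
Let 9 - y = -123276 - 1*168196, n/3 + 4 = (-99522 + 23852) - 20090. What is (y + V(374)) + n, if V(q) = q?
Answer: 4563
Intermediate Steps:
n = -287292 (n = -12 + 3*((-99522 + 23852) - 20090) = -12 + 3*(-75670 - 20090) = -12 + 3*(-95760) = -12 - 287280 = -287292)
y = 291481 (y = 9 - (-123276 - 1*168196) = 9 - (-123276 - 168196) = 9 - 1*(-291472) = 9 + 291472 = 291481)
(y + V(374)) + n = (291481 + 374) - 287292 = 291855 - 287292 = 4563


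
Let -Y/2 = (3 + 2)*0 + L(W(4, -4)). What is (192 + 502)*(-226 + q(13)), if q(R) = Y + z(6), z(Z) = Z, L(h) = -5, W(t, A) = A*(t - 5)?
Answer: -145740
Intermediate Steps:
W(t, A) = A*(-5 + t)
Y = 10 (Y = -2*((3 + 2)*0 - 5) = -2*(5*0 - 5) = -2*(0 - 5) = -2*(-5) = 10)
q(R) = 16 (q(R) = 10 + 6 = 16)
(192 + 502)*(-226 + q(13)) = (192 + 502)*(-226 + 16) = 694*(-210) = -145740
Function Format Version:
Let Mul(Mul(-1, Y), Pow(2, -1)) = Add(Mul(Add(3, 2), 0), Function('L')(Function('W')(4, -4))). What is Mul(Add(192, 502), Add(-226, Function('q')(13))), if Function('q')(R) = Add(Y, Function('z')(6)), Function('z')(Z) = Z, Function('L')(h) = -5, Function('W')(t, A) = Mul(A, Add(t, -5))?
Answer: -145740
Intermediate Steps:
Function('W')(t, A) = Mul(A, Add(-5, t))
Y = 10 (Y = Mul(-2, Add(Mul(Add(3, 2), 0), -5)) = Mul(-2, Add(Mul(5, 0), -5)) = Mul(-2, Add(0, -5)) = Mul(-2, -5) = 10)
Function('q')(R) = 16 (Function('q')(R) = Add(10, 6) = 16)
Mul(Add(192, 502), Add(-226, Function('q')(13))) = Mul(Add(192, 502), Add(-226, 16)) = Mul(694, -210) = -145740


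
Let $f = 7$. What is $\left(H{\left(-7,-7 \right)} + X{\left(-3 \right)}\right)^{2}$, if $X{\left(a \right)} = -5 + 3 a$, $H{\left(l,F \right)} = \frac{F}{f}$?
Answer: $225$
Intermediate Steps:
$H{\left(l,F \right)} = \frac{F}{7}$
$\left(H{\left(-7,-7 \right)} + X{\left(-3 \right)}\right)^{2} = \left(\frac{1}{7} \left(-7\right) + \left(-5 + 3 \left(-3\right)\right)\right)^{2} = \left(-1 - 14\right)^{2} = \left(-15\right)^{2} = 225$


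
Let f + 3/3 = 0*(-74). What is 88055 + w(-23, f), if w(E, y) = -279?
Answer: 87776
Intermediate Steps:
f = -1 (f = -1 + 0*(-74) = -1 + 0 = -1)
88055 + w(-23, f) = 88055 - 279 = 87776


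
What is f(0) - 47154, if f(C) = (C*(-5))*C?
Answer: -47154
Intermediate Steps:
f(C) = -5*C**2 (f(C) = (-5*C)*C = -5*C**2)
f(0) - 47154 = -5*0**2 - 47154 = -5*0 - 47154 = 0 - 47154 = -47154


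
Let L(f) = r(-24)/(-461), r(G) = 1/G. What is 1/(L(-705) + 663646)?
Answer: 11064/7342579345 ≈ 1.5068e-6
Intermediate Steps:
r(G) = 1/G
L(f) = 1/11064 (L(f) = 1/(-24*(-461)) = -1/24*(-1/461) = 1/11064)
1/(L(-705) + 663646) = 1/(1/11064 + 663646) = 1/(7342579345/11064) = 11064/7342579345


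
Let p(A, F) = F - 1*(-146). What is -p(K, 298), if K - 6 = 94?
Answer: -444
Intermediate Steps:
K = 100 (K = 6 + 94 = 100)
p(A, F) = 146 + F (p(A, F) = F + 146 = 146 + F)
-p(K, 298) = -(146 + 298) = -1*444 = -444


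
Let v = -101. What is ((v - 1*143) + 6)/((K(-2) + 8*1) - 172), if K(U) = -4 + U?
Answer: 7/5 ≈ 1.4000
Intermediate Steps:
((v - 1*143) + 6)/((K(-2) + 8*1) - 172) = ((-101 - 1*143) + 6)/(((-4 - 2) + 8*1) - 172) = ((-101 - 143) + 6)/((-6 + 8) - 172) = (-244 + 6)/(2 - 172) = -238/(-170) = -238*(-1/170) = 7/5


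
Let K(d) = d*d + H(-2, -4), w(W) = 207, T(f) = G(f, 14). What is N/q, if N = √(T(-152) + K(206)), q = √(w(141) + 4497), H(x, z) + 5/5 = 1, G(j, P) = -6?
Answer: √63645/84 ≈ 3.0033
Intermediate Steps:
T(f) = -6
H(x, z) = 0 (H(x, z) = -1 + 1 = 0)
K(d) = d² (K(d) = d*d + 0 = d² + 0 = d²)
q = 28*√6 (q = √(207 + 4497) = √4704 = 28*√6 ≈ 68.586)
N = √42430 (N = √(-6 + 206²) = √(-6 + 42436) = √42430 ≈ 205.99)
N/q = √42430/((28*√6)) = √42430*(√6/168) = √63645/84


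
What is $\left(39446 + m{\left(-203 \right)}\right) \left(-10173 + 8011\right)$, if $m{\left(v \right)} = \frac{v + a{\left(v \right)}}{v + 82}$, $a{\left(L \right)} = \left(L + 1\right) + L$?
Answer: $- \frac{10320466988}{121} \approx -8.5293 \cdot 10^{7}$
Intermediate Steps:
$a{\left(L \right)} = 1 + 2 L$ ($a{\left(L \right)} = \left(1 + L\right) + L = 1 + 2 L$)
$m{\left(v \right)} = \frac{1 + 3 v}{82 + v}$ ($m{\left(v \right)} = \frac{v + \left(1 + 2 v\right)}{v + 82} = \frac{1 + 3 v}{82 + v}$)
$\left(39446 + m{\left(-203 \right)}\right) \left(-10173 + 8011\right) = \left(39446 + \frac{1 + 3 \left(-203\right)}{82 - 203}\right) \left(-10173 + 8011\right) = \left(39446 + \frac{1 - 609}{-121}\right) \left(-2162\right) = \left(39446 - - \frac{608}{121}\right) \left(-2162\right) = \left(39446 + \frac{608}{121}\right) \left(-2162\right) = \frac{4773574}{121} \left(-2162\right) = - \frac{10320466988}{121}$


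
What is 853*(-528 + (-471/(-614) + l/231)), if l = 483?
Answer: -3025428077/6754 ≈ -4.4795e+5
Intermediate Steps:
853*(-528 + (-471/(-614) + l/231)) = 853*(-528 + (-471/(-614) + 483/231)) = 853*(-528 + (-471*(-1/614) + 483*(1/231))) = 853*(-528 + (471/614 + 23/11)) = 853*(-528 + 19303/6754) = 853*(-3546809/6754) = -3025428077/6754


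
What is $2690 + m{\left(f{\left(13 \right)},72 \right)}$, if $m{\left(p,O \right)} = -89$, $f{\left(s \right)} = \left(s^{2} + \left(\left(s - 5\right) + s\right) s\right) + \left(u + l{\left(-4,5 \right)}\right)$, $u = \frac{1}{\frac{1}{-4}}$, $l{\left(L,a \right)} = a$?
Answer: $2601$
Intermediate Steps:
$u = -4$ ($u = \frac{1}{- \frac{1}{4}} = -4$)
$f{\left(s \right)} = 1 + s^{2} + s \left(-5 + 2 s\right)$ ($f{\left(s \right)} = \left(s^{2} + \left(\left(s - 5\right) + s\right) s\right) + \left(-4 + 5\right) = \left(s^{2} + \left(\left(-5 + s\right) + s\right) s\right) + 1 = \left(s^{2} + \left(-5 + 2 s\right) s\right) + 1 = \left(s^{2} + s \left(-5 + 2 s\right)\right) + 1 = 1 + s^{2} + s \left(-5 + 2 s\right)$)
$2690 + m{\left(f{\left(13 \right)},72 \right)} = 2690 - 89 = 2601$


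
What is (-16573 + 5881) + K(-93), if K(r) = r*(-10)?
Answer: -9762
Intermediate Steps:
K(r) = -10*r
(-16573 + 5881) + K(-93) = (-16573 + 5881) - 10*(-93) = -10692 + 930 = -9762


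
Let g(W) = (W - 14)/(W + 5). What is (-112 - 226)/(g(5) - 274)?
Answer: 3380/2749 ≈ 1.2295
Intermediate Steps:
g(W) = (-14 + W)/(5 + W)
(-112 - 226)/(g(5) - 274) = (-112 - 226)/((-14 + 5)/(5 + 5) - 274) = -338/(-9/10 - 274) = -338/(-2749/10) = -338*(-10/2749) = 3380/2749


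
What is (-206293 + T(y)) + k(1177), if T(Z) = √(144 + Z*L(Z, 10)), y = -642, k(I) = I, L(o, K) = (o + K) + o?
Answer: -205116 + 2*√204513 ≈ -2.0421e+5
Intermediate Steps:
L(o, K) = K + 2*o (L(o, K) = (K + o) + o = K + 2*o)
T(Z) = √(144 + Z*(10 + 2*Z))
(-206293 + T(y)) + k(1177) = (-206293 + √2*√(72 - 642*(5 - 642))) + 1177 = (-206293 + √2*√(72 - 642*(-637))) + 1177 = (-206293 + √2*√(72 + 408954)) + 1177 = (-206293 + √2*√409026) + 1177 = (-206293 + 2*√204513) + 1177 = -205116 + 2*√204513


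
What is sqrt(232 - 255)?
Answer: I*sqrt(23) ≈ 4.7958*I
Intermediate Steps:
sqrt(232 - 255) = sqrt(-23) = I*sqrt(23)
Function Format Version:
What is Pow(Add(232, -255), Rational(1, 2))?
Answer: Mul(I, Pow(23, Rational(1, 2))) ≈ Mul(4.7958, I)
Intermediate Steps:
Pow(Add(232, -255), Rational(1, 2)) = Pow(-23, Rational(1, 2)) = Mul(I, Pow(23, Rational(1, 2)))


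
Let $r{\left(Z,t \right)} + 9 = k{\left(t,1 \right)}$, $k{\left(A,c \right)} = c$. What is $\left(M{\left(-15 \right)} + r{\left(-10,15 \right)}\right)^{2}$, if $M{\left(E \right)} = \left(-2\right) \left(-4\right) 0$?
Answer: $64$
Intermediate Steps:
$r{\left(Z,t \right)} = -8$ ($r{\left(Z,t \right)} = -9 + 1 = -8$)
$M{\left(E \right)} = 0$ ($M{\left(E \right)} = 8 \cdot 0 = 0$)
$\left(M{\left(-15 \right)} + r{\left(-10,15 \right)}\right)^{2} = \left(0 - 8\right)^{2} = \left(-8\right)^{2} = 64$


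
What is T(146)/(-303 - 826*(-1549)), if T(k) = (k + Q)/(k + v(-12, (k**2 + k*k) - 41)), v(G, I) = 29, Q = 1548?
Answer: 242/31979275 ≈ 7.5674e-6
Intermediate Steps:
T(k) = (1548 + k)/(29 + k) (T(k) = (k + 1548)/(k + 29) = (1548 + k)/(29 + k))
T(146)/(-303 - 826*(-1549)) = ((1548 + 146)/(29 + 146))/(-303 - 826*(-1549)) = (1694/175)/(-303 + 1279474) = ((1/175)*1694)/1279171 = (242/25)*(1/1279171) = 242/31979275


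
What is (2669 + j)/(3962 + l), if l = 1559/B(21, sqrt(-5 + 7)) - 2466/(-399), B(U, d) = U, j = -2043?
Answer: 249774/1612925 ≈ 0.15486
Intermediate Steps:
l = 32087/399 (l = 1559/21 - 2466/(-399) = 1559*(1/21) - 2466*(-1/399) = 1559/21 + 822/133 = 32087/399 ≈ 80.419)
(2669 + j)/(3962 + l) = (2669 - 2043)/(3962 + 32087/399) = 626/(1612925/399) = 626*(399/1612925) = 249774/1612925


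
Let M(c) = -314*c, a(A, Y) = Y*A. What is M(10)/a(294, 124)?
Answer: -785/9114 ≈ -0.086131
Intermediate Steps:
a(A, Y) = A*Y
M(10)/a(294, 124) = (-314*10)/((294*124)) = -3140/36456 = -3140*1/36456 = -785/9114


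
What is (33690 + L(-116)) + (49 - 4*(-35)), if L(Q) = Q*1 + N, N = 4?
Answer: 33767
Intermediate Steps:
L(Q) = 4 + Q (L(Q) = Q*1 + 4 = Q + 4 = 4 + Q)
(33690 + L(-116)) + (49 - 4*(-35)) = (33690 + (4 - 116)) + (49 - 4*(-35)) = (33690 - 112) + (49 + 140) = 33578 + 189 = 33767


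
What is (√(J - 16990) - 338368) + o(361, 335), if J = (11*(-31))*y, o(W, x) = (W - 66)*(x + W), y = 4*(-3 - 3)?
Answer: -133048 + I*√8806 ≈ -1.3305e+5 + 93.84*I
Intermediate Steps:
y = -24 (y = 4*(-6) = -24)
o(W, x) = (-66 + W)*(W + x)
J = 8184 (J = (11*(-31))*(-24) = -341*(-24) = 8184)
(√(J - 16990) - 338368) + o(361, 335) = (√(8184 - 16990) - 338368) + (361² - 66*361 - 66*335 + 361*335) = (√(-8806) - 338368) + (130321 - 23826 - 22110 + 120935) = (I*√8806 - 338368) + 205320 = (-338368 + I*√8806) + 205320 = -133048 + I*√8806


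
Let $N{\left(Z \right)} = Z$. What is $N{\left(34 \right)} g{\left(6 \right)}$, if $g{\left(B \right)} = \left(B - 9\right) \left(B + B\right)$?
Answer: $-1224$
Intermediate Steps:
$g{\left(B \right)} = 2 B \left(-9 + B\right)$ ($g{\left(B \right)} = \left(-9 + B\right) 2 B = 2 B \left(-9 + B\right)$)
$N{\left(34 \right)} g{\left(6 \right)} = 34 \cdot 2 \cdot 6 \left(-9 + 6\right) = 34 \cdot 2 \cdot 6 \left(-3\right) = 34 \left(-36\right) = -1224$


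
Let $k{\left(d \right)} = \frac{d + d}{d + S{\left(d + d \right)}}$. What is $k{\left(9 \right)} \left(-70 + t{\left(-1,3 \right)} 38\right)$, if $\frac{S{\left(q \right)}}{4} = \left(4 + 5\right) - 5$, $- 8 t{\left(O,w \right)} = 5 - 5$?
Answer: $- \frac{252}{5} \approx -50.4$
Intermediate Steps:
$t{\left(O,w \right)} = 0$ ($t{\left(O,w \right)} = - \frac{5 - 5}{8} = \left(- \frac{1}{8}\right) 0 = 0$)
$S{\left(q \right)} = 16$ ($S{\left(q \right)} = 4 \left(\left(4 + 5\right) - 5\right) = 4 \left(9 - 5\right) = 4 \cdot 4 = 16$)
$k{\left(d \right)} = \frac{2 d}{16 + d}$ ($k{\left(d \right)} = \frac{d + d}{d + 16} = \frac{2 d}{16 + d}$)
$k{\left(9 \right)} \left(-70 + t{\left(-1,3 \right)} 38\right) = 2 \cdot 9 \frac{1}{16 + 9} \left(-70 + 0 \cdot 38\right) = 2 \cdot 9 \cdot \frac{1}{25} \left(-70 + 0\right) = 2 \cdot 9 \cdot \frac{1}{25} \left(-70\right) = \frac{18}{25} \left(-70\right) = - \frac{252}{5}$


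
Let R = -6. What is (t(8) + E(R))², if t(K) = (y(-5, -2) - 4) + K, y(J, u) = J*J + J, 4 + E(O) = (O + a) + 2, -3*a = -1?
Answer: 2401/9 ≈ 266.78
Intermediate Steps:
a = ⅓ (a = -⅓*(-1) = ⅓ ≈ 0.33333)
E(O) = -5/3 + O (E(O) = -4 + ((O + ⅓) + 2) = -4 + ((⅓ + O) + 2) = -4 + (7/3 + O) = -5/3 + O)
y(J, u) = J + J² (y(J, u) = J² + J = J + J²)
t(K) = 16 + K (t(K) = (-5*(1 - 5) - 4) + K = (-5*(-4) - 4) + K = (20 - 4) + K = 16 + K)
(t(8) + E(R))² = ((16 + 8) + (-5/3 - 6))² = (24 - 23/3)² = (49/3)² = 2401/9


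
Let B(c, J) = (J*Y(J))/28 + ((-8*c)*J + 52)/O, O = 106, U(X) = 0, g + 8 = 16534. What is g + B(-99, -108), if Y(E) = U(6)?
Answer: 833136/53 ≈ 15720.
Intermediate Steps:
g = 16526 (g = -8 + 16534 = 16526)
Y(E) = 0
B(c, J) = 26/53 - 4*J*c/53 (B(c, J) = (J*0)/28 + ((-8*c)*J + 52)/106 = 0*(1/28) + (-8*J*c + 52)*(1/106) = 0 + (52 - 8*J*c)*(1/106) = 0 + (26/53 - 4*J*c/53) = 26/53 - 4*J*c/53)
g + B(-99, -108) = 16526 + (26/53 - 4/53*(-108)*(-99)) = 16526 + (26/53 - 42768/53) = 16526 - 42742/53 = 833136/53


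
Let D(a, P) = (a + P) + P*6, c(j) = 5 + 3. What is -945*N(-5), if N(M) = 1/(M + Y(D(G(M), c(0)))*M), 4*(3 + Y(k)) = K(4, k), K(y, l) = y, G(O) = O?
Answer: -189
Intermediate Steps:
c(j) = 8
D(a, P) = a + 7*P (D(a, P) = (P + a) + 6*P = a + 7*P)
Y(k) = -2 (Y(k) = -3 + (1/4)*4 = -3 + 1 = -2)
N(M) = -1/M (N(M) = 1/(M - 2*M) = 1/(-M) = -1/M)
-945*N(-5) = -(-945)/(-5) = -(-945)*(-1)/5 = -945*1/5 = -189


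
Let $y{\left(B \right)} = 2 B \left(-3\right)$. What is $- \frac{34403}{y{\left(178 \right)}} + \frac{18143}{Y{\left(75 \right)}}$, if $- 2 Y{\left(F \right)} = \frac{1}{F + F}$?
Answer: $- \frac{5812982797}{1068} \approx -5.4429 \cdot 10^{6}$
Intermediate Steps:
$Y{\left(F \right)} = - \frac{1}{4 F}$ ($Y{\left(F \right)} = - \frac{1}{2 \left(F + F\right)} = - \frac{1}{2 \cdot 2 F} = - \frac{\frac{1}{2} \frac{1}{F}}{2} = - \frac{1}{4 F}$)
$y{\left(B \right)} = - 6 B$
$- \frac{34403}{y{\left(178 \right)}} + \frac{18143}{Y{\left(75 \right)}} = - \frac{34403}{\left(-6\right) 178} + \frac{18143}{\left(- \frac{1}{4}\right) \frac{1}{75}} = - \frac{34403}{-1068} + \frac{18143}{\left(- \frac{1}{4}\right) \frac{1}{75}} = \left(-34403\right) \left(- \frac{1}{1068}\right) + \frac{18143}{- \frac{1}{300}} = \frac{34403}{1068} + 18143 \left(-300\right) = \frac{34403}{1068} - 5442900 = - \frac{5812982797}{1068}$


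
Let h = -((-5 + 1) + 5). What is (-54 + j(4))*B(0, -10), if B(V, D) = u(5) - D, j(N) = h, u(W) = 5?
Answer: -825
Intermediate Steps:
h = -1 (h = -(-4 + 5) = -1*1 = -1)
j(N) = -1
B(V, D) = 5 - D
(-54 + j(4))*B(0, -10) = (-54 - 1)*(5 - 1*(-10)) = -55*(5 + 10) = -55*15 = -825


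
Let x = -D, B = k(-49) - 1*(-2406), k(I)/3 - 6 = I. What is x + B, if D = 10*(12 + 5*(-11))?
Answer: 2707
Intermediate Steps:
k(I) = 18 + 3*I
B = 2277 (B = (18 + 3*(-49)) - 1*(-2406) = (18 - 147) + 2406 = -129 + 2406 = 2277)
D = -430 (D = 10*(12 - 55) = 10*(-43) = -430)
x = 430 (x = -1*(-430) = 430)
x + B = 430 + 2277 = 2707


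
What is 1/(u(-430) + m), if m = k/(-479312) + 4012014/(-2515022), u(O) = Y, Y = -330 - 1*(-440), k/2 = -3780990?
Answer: 3675244588/456397452269 ≈ 0.0080527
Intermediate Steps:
k = -7561980 (k = 2*(-3780990) = -7561980)
Y = 110 (Y = -330 + 440 = 110)
u(O) = 110
m = 52120547589/3675244588 (m = -7561980/(-479312) + 4012014/(-2515022) = -7561980*(-1/479312) + 4012014*(-1/2515022) = 1890495/119828 - 48927/30671 = 52120547589/3675244588 ≈ 14.182)
1/(u(-430) + m) = 1/(110 + 52120547589/3675244588) = 1/(456397452269/3675244588) = 3675244588/456397452269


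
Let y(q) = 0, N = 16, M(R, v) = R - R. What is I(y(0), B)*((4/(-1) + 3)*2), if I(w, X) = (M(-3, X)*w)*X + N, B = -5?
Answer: -32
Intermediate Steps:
M(R, v) = 0
I(w, X) = 16 (I(w, X) = (0*w)*X + 16 = 0*X + 16 = 0 + 16 = 16)
I(y(0), B)*((4/(-1) + 3)*2) = 16*((4/(-1) + 3)*2) = 16*((4*(-1) + 3)*2) = 16*((-4 + 3)*2) = 16*(-1*2) = 16*(-2) = -32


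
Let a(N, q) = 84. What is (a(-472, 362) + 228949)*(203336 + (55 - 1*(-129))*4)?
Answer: 46739222376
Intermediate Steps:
(a(-472, 362) + 228949)*(203336 + (55 - 1*(-129))*4) = (84 + 228949)*(203336 + (55 - 1*(-129))*4) = 229033*(203336 + (55 + 129)*4) = 229033*(203336 + 184*4) = 229033*(203336 + 736) = 229033*204072 = 46739222376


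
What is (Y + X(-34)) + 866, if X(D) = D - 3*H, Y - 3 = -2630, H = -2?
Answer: -1789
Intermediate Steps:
Y = -2627 (Y = 3 - 2630 = -2627)
X(D) = 6 + D (X(D) = D - 3*(-2) = D + 6 = 6 + D)
(Y + X(-34)) + 866 = (-2627 + (6 - 34)) + 866 = (-2627 - 28) + 866 = -2655 + 866 = -1789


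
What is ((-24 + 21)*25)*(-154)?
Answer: 11550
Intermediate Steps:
((-24 + 21)*25)*(-154) = -3*25*(-154) = -75*(-154) = 11550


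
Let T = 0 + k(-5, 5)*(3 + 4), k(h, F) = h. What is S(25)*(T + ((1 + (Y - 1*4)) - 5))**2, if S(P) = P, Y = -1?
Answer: 48400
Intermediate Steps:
T = -35 (T = 0 - 5*(3 + 4) = 0 - 5*7 = 0 - 35 = -35)
S(25)*(T + ((1 + (Y - 1*4)) - 5))**2 = 25*(-35 + ((1 + (-1 - 1*4)) - 5))**2 = 25*(-35 + ((1 + (-1 - 4)) - 5))**2 = 25*(-35 + ((1 - 5) - 5))**2 = 25*(-35 + (-4 - 5))**2 = 25*(-35 - 9)**2 = 25*(-44)**2 = 25*1936 = 48400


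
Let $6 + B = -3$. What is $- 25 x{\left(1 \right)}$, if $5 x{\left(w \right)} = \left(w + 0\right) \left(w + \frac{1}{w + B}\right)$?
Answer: $- \frac{35}{8} \approx -4.375$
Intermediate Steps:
$B = -9$ ($B = -6 - 3 = -9$)
$x{\left(w \right)} = \frac{w \left(w + \frac{1}{-9 + w}\right)}{5}$ ($x{\left(w \right)} = \frac{\left(w + 0\right) \left(w + \frac{1}{w - 9}\right)}{5} = \frac{w \left(w + \frac{1}{-9 + w}\right)}{5}$)
$- 25 x{\left(1 \right)} = - 25 \cdot \frac{1}{5} \cdot 1 \frac{1}{-9 + 1} \left(1 + 1^{2} - 9\right) = - 25 \cdot \frac{1}{5} \cdot 1 \frac{1}{-8} \left(1 + 1 - 9\right) = - 25 \cdot \frac{1}{5} \cdot 1 \left(- \frac{1}{8}\right) \left(-7\right) = \left(-25\right) \frac{7}{40} = - \frac{35}{8}$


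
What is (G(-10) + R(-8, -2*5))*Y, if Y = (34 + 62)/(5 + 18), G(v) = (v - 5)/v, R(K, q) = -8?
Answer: -624/23 ≈ -27.130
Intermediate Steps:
G(v) = (-5 + v)/v
Y = 96/23 ≈ 4.1739
(G(-10) + R(-8, -2*5))*Y = ((-5 - 10)/(-10) - 8)*(96/23) = (-1/10*(-15) - 8)*(96/23) = (3/2 - 8)*(96/23) = -13/2*96/23 = -624/23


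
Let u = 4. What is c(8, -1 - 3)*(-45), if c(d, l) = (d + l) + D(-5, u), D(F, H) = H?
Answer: -360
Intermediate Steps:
c(d, l) = 4 + d + l (c(d, l) = (d + l) + 4 = 4 + d + l)
c(8, -1 - 3)*(-45) = (4 + 8 + (-1 - 3))*(-45) = (4 + 8 - 4)*(-45) = 8*(-45) = -360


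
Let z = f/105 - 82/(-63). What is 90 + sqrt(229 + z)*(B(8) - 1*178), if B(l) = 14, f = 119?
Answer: 90 - 164*sqrt(2551570)/105 ≈ -2404.9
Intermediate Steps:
z = 767/315 (z = 119/105 - 82/(-63) = 119*(1/105) - 82*(-1/63) = 17/15 + 82/63 = 767/315 ≈ 2.4349)
90 + sqrt(229 + z)*(B(8) - 1*178) = 90 + sqrt(229 + 767/315)*(14 - 1*178) = 90 + sqrt(72902/315)*(14 - 178) = 90 + (sqrt(2551570)/105)*(-164) = 90 - 164*sqrt(2551570)/105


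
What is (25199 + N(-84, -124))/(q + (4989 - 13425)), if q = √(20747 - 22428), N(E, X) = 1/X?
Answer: -6589939575/2206201087 - 128111675*I/8824804348 ≈ -2.987 - 0.014517*I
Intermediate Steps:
q = 41*I (q = √(-1681) = 41*I ≈ 41.0*I)
(25199 + N(-84, -124))/(q + (4989 - 13425)) = (25199 + 1/(-124))/(41*I + (4989 - 13425)) = (25199 - 1/124)/(41*I - 8436) = 3124675/(124*(-8436 + 41*I)) = 3124675*((-8436 - 41*I)/71167777)/124 = 3124675*(-8436 - 41*I)/8824804348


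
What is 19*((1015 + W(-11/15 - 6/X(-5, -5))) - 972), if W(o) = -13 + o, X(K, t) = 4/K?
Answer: 20957/30 ≈ 698.57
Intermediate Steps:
19*((1015 + W(-11/15 - 6/X(-5, -5))) - 972) = 19*((1015 + (-13 + (-11/15 - 6/(4/(-5))))) - 972) = 19*((1015 + (-13 + (-11*1/15 - 6/(4*(-1/5))))) - 972) = 19*((1015 + (-13 + (-11/15 - 6/(-4/5)))) - 972) = 19*((1015 + (-13 + (-11/15 - 6*(-5/4)))) - 972) = 19*((1015 + (-13 + (-11/15 + 15/2))) - 972) = 19*((1015 + (-13 + 203/30)) - 972) = 19*((1015 - 187/30) - 972) = 19*(30263/30 - 972) = 19*(1103/30) = 20957/30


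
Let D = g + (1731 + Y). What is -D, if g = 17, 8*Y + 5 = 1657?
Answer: -3909/2 ≈ -1954.5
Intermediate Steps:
Y = 413/2 (Y = -5/8 + (1/8)*1657 = -5/8 + 1657/8 = 413/2 ≈ 206.50)
D = 3909/2 (D = 17 + (1731 + 413/2) = 17 + 3875/2 = 3909/2 ≈ 1954.5)
-D = -1*3909/2 = -3909/2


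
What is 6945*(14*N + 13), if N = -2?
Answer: -104175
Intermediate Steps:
6945*(14*N + 13) = 6945*(14*(-2) + 13) = 6945*(-28 + 13) = 6945*(-15) = -104175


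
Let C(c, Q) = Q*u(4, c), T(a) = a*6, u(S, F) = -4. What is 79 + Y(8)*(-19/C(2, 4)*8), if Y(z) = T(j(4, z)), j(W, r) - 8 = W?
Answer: 763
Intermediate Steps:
j(W, r) = 8 + W
T(a) = 6*a
C(c, Q) = -4*Q (C(c, Q) = Q*(-4) = -4*Q)
Y(z) = 72 (Y(z) = 6*(8 + 4) = 6*12 = 72)
79 + Y(8)*(-19/C(2, 4)*8) = 79 + 72*(-19/((-4*4))*8) = 79 + 72*(-19/(-16)*8) = 79 + 72*(-19*(-1/16)*8) = 79 + 72*((19/16)*8) = 79 + 72*(19/2) = 79 + 684 = 763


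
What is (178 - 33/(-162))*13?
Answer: 125099/54 ≈ 2316.6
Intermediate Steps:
(178 - 33/(-162))*13 = (178 - 33*(-1/162))*13 = (178 + 11/54)*13 = (9623/54)*13 = 125099/54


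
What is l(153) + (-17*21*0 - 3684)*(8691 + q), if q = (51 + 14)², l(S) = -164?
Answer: -47582708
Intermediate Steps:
q = 4225 (q = 65² = 4225)
l(153) + (-17*21*0 - 3684)*(8691 + q) = -164 + (-17*21*0 - 3684)*(8691 + 4225) = -164 + (-357*0 - 3684)*12916 = -164 + (0 - 3684)*12916 = -164 - 3684*12916 = -164 - 47582544 = -47582708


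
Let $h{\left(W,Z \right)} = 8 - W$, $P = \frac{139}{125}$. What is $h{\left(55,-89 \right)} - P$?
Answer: $- \frac{6014}{125} \approx -48.112$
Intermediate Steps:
$P = \frac{139}{125}$ ($P = 139 \cdot \frac{1}{125} = \frac{139}{125} \approx 1.112$)
$h{\left(55,-89 \right)} - P = \left(8 - 55\right) - \frac{139}{125} = -47 - \frac{139}{125} = - \frac{6014}{125}$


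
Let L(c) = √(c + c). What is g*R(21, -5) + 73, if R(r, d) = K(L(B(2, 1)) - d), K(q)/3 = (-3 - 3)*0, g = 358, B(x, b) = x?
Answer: 73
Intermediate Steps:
L(c) = √2*√c (L(c) = √(2*c) = √2*√c)
K(q) = 0 (K(q) = 3*((-3 - 3)*0) = 3*(-6*0) = 3*0 = 0)
R(r, d) = 0
g*R(21, -5) + 73 = 358*0 + 73 = 0 + 73 = 73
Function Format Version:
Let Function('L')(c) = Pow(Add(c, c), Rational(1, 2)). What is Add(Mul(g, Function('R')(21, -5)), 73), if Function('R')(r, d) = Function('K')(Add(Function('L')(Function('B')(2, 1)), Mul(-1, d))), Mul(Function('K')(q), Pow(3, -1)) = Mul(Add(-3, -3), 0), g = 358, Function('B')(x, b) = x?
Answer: 73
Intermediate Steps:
Function('L')(c) = Mul(Pow(2, Rational(1, 2)), Pow(c, Rational(1, 2))) (Function('L')(c) = Pow(Mul(2, c), Rational(1, 2)) = Mul(Pow(2, Rational(1, 2)), Pow(c, Rational(1, 2))))
Function('K')(q) = 0 (Function('K')(q) = Mul(3, Mul(Add(-3, -3), 0)) = Mul(3, Mul(-6, 0)) = Mul(3, 0) = 0)
Function('R')(r, d) = 0
Add(Mul(g, Function('R')(21, -5)), 73) = Add(Mul(358, 0), 73) = Add(0, 73) = 73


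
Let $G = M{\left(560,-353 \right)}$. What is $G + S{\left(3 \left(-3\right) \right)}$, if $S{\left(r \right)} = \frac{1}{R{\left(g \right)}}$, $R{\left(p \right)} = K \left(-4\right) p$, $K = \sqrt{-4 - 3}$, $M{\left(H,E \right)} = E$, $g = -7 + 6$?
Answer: $-353 - \frac{i \sqrt{7}}{28} \approx -353.0 - 0.094491 i$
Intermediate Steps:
$g = -1$
$K = i \sqrt{7}$ ($K = \sqrt{-7} = i \sqrt{7} \approx 2.6458 i$)
$G = -353$
$R{\left(p \right)} = - 4 i p \sqrt{7}$ ($R{\left(p \right)} = i \sqrt{7} \left(-4\right) p = - 4 i \sqrt{7} p = - 4 i p \sqrt{7}$)
$S{\left(r \right)} = - \frac{i \sqrt{7}}{28}$ ($S{\left(r \right)} = \frac{1}{\left(-4\right) i \left(-1\right) \sqrt{7}} = \frac{1}{4 i \sqrt{7}} = - \frac{i \sqrt{7}}{28}$)
$G + S{\left(3 \left(-3\right) \right)} = -353 - \frac{i \sqrt{7}}{28}$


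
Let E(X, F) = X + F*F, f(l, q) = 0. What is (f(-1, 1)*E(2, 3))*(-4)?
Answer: 0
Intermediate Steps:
E(X, F) = X + F²
(f(-1, 1)*E(2, 3))*(-4) = (0*(2 + 3²))*(-4) = (0*(2 + 9))*(-4) = (0*11)*(-4) = 0*(-4) = 0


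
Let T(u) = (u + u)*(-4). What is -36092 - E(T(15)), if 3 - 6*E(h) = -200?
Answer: -216755/6 ≈ -36126.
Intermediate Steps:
T(u) = -8*u (T(u) = (2*u)*(-4) = -8*u)
E(h) = 203/6 (E(h) = ½ - ⅙*(-200) = ½ + 100/3 = 203/6)
-36092 - E(T(15)) = -36092 - 1*203/6 = -36092 - 203/6 = -216755/6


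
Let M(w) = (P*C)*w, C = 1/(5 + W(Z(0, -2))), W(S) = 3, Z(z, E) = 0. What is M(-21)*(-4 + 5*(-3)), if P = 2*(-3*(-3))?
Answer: 3591/4 ≈ 897.75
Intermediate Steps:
P = 18 (P = 2*9 = 18)
C = ⅛ (C = 1/(5 + 3) = 1/8 = ⅛ ≈ 0.12500)
M(w) = 9*w/4 (M(w) = (18*(⅛))*w = 9*w/4)
M(-21)*(-4 + 5*(-3)) = ((9/4)*(-21))*(-4 + 5*(-3)) = -189*(-4 - 15)/4 = -189/4*(-19) = 3591/4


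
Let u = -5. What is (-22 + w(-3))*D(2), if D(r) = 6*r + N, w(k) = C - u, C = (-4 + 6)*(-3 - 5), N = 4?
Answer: -528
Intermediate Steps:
C = -16 (C = 2*(-8) = -16)
w(k) = -11 (w(k) = -16 - 1*(-5) = -16 + 5 = -11)
D(r) = 4 + 6*r (D(r) = 6*r + 4 = 4 + 6*r)
(-22 + w(-3))*D(2) = (-22 - 11)*(4 + 6*2) = -33*(4 + 12) = -33*16 = -528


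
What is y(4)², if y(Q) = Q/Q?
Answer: 1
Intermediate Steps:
y(Q) = 1
y(4)² = 1² = 1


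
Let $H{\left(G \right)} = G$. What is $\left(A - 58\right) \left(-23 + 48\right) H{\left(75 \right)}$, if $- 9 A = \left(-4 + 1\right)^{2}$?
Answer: $-110625$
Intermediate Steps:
$A = -1$ ($A = - \frac{\left(-4 + 1\right)^{2}}{9} = - \frac{\left(-3\right)^{2}}{9} = \left(- \frac{1}{9}\right) 9 = -1$)
$\left(A - 58\right) \left(-23 + 48\right) H{\left(75 \right)} = \left(-1 - 58\right) \left(-23 + 48\right) 75 = \left(-59\right) 25 \cdot 75 = \left(-1475\right) 75 = -110625$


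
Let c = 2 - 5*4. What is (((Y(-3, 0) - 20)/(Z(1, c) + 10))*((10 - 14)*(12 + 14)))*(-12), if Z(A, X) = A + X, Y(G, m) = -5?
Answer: 31200/7 ≈ 4457.1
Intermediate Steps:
c = -18 (c = 2 - 20 = -18)
(((Y(-3, 0) - 20)/(Z(1, c) + 10))*((10 - 14)*(12 + 14)))*(-12) = (((-5 - 20)/((1 - 18) + 10))*((10 - 14)*(12 + 14)))*(-12) = ((-25/(-17 + 10))*(-4*26))*(-12) = (-25/(-7)*(-104))*(-12) = (-25*(-⅐)*(-104))*(-12) = ((25/7)*(-104))*(-12) = -2600/7*(-12) = 31200/7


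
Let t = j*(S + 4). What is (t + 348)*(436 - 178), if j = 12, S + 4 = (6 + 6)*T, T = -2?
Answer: 15480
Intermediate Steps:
S = -28 (S = -4 + (6 + 6)*(-2) = -4 + 12*(-2) = -4 - 24 = -28)
t = -288 (t = 12*(-28 + 4) = 12*(-24) = -288)
(t + 348)*(436 - 178) = (-288 + 348)*(436 - 178) = 60*258 = 15480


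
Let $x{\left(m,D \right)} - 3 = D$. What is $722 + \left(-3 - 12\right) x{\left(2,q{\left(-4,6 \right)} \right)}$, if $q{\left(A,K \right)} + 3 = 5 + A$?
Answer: $707$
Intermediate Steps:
$q{\left(A,K \right)} = 2 + A$ ($q{\left(A,K \right)} = -3 + \left(5 + A\right) = 2 + A$)
$x{\left(m,D \right)} = 3 + D$
$722 + \left(-3 - 12\right) x{\left(2,q{\left(-4,6 \right)} \right)} = 722 + \left(-3 - 12\right) \left(3 + \left(2 - 4\right)\right) = 722 - 15 \left(3 - 2\right) = 722 - 15 = 707$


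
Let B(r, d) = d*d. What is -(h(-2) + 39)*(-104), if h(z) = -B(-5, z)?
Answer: 3640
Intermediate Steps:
B(r, d) = d²
h(z) = -z²
-(h(-2) + 39)*(-104) = -(-1*(-2)² + 39)*(-104) = -(-1*4 + 39)*(-104) = -(-4 + 39)*(-104) = -35*(-104) = -1*(-3640) = 3640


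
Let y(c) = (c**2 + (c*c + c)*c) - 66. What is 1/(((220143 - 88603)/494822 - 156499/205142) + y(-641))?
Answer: -7250626766/1903673994163179257 ≈ -3.8088e-9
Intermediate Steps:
y(c) = -66 + c**2 + c*(c + c**2) (y(c) = (c**2 + (c**2 + c)*c) - 66 = (c**2 + (c + c**2)*c) - 66 = (c**2 + c*(c + c**2)) - 66 = -66 + c**2 + c*(c + c**2))
1/(((220143 - 88603)/494822 - 156499/205142) + y(-641)) = 1/(((220143 - 88603)/494822 - 156499/205142) + (-66 + (-641)**3 + 2*(-641)**2)) = 1/((131540*(1/494822) - 156499*1/205142) + (-66 - 263374721 + 2*410881)) = 1/((65770/247411 - 22357/29306) + (-66 - 263374721 + 821762)) = 1/(-3603912107/7250626766 - 262553025) = 1/(-1903673994163179257/7250626766) = -7250626766/1903673994163179257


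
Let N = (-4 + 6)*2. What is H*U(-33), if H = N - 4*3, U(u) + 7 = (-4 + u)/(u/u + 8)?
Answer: 800/9 ≈ 88.889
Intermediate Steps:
N = 4 (N = 2*2 = 4)
U(u) = -67/9 + u/9 (U(u) = -7 + (-4 + u)/(u/u + 8) = -7 + (-4 + u)/(1 + 8) = -7 + (-4 + u)/9 = -7 + (-4 + u)*(⅑) = -7 + (-4/9 + u/9) = -67/9 + u/9)
H = -8 (H = 4 - 4*3 = 4 - 12 = -8)
H*U(-33) = -8*(-67/9 + (⅑)*(-33)) = -8*(-67/9 - 11/3) = -8*(-100/9) = 800/9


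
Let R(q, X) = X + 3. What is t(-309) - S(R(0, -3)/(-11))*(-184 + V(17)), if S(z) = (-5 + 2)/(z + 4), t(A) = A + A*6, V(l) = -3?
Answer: -9213/4 ≈ -2303.3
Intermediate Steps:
R(q, X) = 3 + X
t(A) = 7*A (t(A) = A + 6*A = 7*A)
S(z) = -3/(4 + z)
t(-309) - S(R(0, -3)/(-11))*(-184 + V(17)) = 7*(-309) - (-3/(4 + (3 - 3)/(-11)))*(-184 - 3) = -2163 - (-3/(4 + 0*(-1/11)))*(-187) = -2163 - (-3/(4 + 0))*(-187) = -2163 - (-3/4)*(-187) = -2163 - (-3*¼)*(-187) = -2163 - (-3)*(-187)/4 = -2163 - 1*561/4 = -2163 - 561/4 = -9213/4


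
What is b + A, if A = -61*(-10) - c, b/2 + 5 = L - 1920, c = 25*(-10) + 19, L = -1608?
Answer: -6225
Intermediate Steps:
c = -231 (c = -250 + 19 = -231)
b = -7066 (b = -10 + 2*(-1608 - 1920) = -10 + 2*(-3528) = -10 - 7056 = -7066)
A = 841 (A = -61*(-10) - 1*(-231) = 610 + 231 = 841)
b + A = -7066 + 841 = -6225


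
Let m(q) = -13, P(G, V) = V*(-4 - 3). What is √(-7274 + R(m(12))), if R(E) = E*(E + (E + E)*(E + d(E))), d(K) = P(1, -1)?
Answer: I*√9133 ≈ 95.567*I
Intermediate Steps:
P(G, V) = -7*V (P(G, V) = V*(-7) = -7*V)
d(K) = 7 (d(K) = -7*(-1) = 7)
R(E) = E*(E + 2*E*(7 + E)) (R(E) = E*(E + (E + E)*(E + 7)) = E*(E + (2*E)*(7 + E)) = E*(E + 2*E*(7 + E)))
√(-7274 + R(m(12))) = √(-7274 + (-13)²*(15 + 2*(-13))) = √(-7274 + 169*(15 - 26)) = √(-7274 + 169*(-11)) = √(-7274 - 1859) = √(-9133) = I*√9133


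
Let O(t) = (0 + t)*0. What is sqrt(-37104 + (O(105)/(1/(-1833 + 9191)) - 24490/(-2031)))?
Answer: I*sqrt(153002813754)/2031 ≈ 192.59*I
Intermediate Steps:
O(t) = 0 (O(t) = t*0 = 0)
sqrt(-37104 + (O(105)/(1/(-1833 + 9191)) - 24490/(-2031))) = sqrt(-37104 + (0/(1/(-1833 + 9191)) - 24490/(-2031))) = sqrt(-37104 + (0/(1/7358) - 24490*(-1/2031))) = sqrt(-37104 + (0/(1/7358) + 24490/2031)) = sqrt(-37104 + (0*7358 + 24490/2031)) = sqrt(-37104 + (0 + 24490/2031)) = sqrt(-37104 + 24490/2031) = sqrt(-75333734/2031) = I*sqrt(153002813754)/2031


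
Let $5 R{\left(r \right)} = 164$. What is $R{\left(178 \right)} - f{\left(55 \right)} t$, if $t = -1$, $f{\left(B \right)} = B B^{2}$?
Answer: $\frac{832039}{5} \approx 1.6641 \cdot 10^{5}$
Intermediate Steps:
$f{\left(B \right)} = B^{3}$
$R{\left(r \right)} = \frac{164}{5}$ ($R{\left(r \right)} = \frac{1}{5} \cdot 164 = \frac{164}{5}$)
$R{\left(178 \right)} - f{\left(55 \right)} t = \frac{164}{5} - 55^{3} \left(-1\right) = \frac{164}{5} - 166375 \left(-1\right) = \frac{164}{5} - -166375 = \frac{164}{5} + 166375 = \frac{832039}{5}$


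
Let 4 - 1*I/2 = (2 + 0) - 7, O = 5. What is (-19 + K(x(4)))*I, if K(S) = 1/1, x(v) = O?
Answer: -324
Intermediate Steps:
x(v) = 5
I = 18 (I = 8 - 2*((2 + 0) - 7) = 8 - 2*(2 - 7) = 8 - 2*(-5) = 8 + 10 = 18)
K(S) = 1
(-19 + K(x(4)))*I = (-19 + 1)*18 = -18*18 = -324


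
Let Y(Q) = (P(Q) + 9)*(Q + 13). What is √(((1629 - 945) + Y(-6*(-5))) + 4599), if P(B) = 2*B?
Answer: 5*√330 ≈ 90.829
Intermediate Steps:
Y(Q) = (9 + 2*Q)*(13 + Q) (Y(Q) = (2*Q + 9)*(Q + 13) = (9 + 2*Q)*(13 + Q))
√(((1629 - 945) + Y(-6*(-5))) + 4599) = √(((1629 - 945) + (117 + 2*(-6*(-5))² + 35*(-6*(-5)))) + 4599) = √((684 + (117 + 2*30² + 35*30)) + 4599) = √((684 + (117 + 2*900 + 1050)) + 4599) = √((684 + (117 + 1800 + 1050)) + 4599) = √((684 + 2967) + 4599) = √(3651 + 4599) = √8250 = 5*√330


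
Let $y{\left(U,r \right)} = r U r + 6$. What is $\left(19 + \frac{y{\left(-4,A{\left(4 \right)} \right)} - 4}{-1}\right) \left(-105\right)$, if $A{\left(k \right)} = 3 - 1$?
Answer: $-3465$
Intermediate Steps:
$A{\left(k \right)} = 2$
$y{\left(U,r \right)} = 6 + U r^{2}$ ($y{\left(U,r \right)} = U r r + 6 = U r^{2} + 6 = 6 + U r^{2}$)
$\left(19 + \frac{y{\left(-4,A{\left(4 \right)} \right)} - 4}{-1}\right) \left(-105\right) = \left(19 + \frac{\left(6 - 4 \cdot 2^{2}\right) - 4}{-1}\right) \left(-105\right) = \left(19 - \left(\left(6 - 16\right) - 4\right)\right) \left(-105\right) = \left(19 - \left(-10 - 4\right)\right) \left(-105\right) = \left(19 - -14\right) \left(-105\right) = \left(19 + 14\right) \left(-105\right) = 33 \left(-105\right) = -3465$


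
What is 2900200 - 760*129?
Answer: 2802160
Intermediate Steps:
2900200 - 760*129 = 2900200 - 98040 = 2802160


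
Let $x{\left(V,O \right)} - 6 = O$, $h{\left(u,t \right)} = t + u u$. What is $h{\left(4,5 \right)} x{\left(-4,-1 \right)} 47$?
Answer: $4935$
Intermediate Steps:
$h{\left(u,t \right)} = t + u^{2}$
$x{\left(V,O \right)} = 6 + O$
$h{\left(4,5 \right)} x{\left(-4,-1 \right)} 47 = \left(5 + 4^{2}\right) \left(6 - 1\right) 47 = \left(5 + 16\right) 5 \cdot 47 = 21 \cdot 5 \cdot 47 = 105 \cdot 47 = 4935$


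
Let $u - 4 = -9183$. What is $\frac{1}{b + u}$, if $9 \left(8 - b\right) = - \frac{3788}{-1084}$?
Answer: $- \frac{2439}{22369016} \approx -0.00010903$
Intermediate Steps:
$u = -9179$ ($u = 4 - 9183 = -9179$)
$b = \frac{18565}{2439}$ ($b = 8 - \frac{\left(-3788\right) \frac{1}{-1084}}{9} = 8 - \frac{\left(-3788\right) \left(- \frac{1}{1084}\right)}{9} = 8 - \frac{947}{2439} = \frac{18565}{2439} \approx 7.6117$)
$\frac{1}{b + u} = \frac{1}{\frac{18565}{2439} - 9179} = \frac{1}{- \frac{22369016}{2439}} = - \frac{2439}{22369016}$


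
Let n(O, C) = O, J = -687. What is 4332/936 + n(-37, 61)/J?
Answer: 27877/5954 ≈ 4.6821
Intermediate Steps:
4332/936 + n(-37, 61)/J = 4332/936 - 37/(-687) = 4332*(1/936) - 37*(-1/687) = 361/78 + 37/687 = 27877/5954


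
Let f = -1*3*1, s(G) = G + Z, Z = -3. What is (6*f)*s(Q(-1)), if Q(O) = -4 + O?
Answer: 144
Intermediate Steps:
s(G) = -3 + G (s(G) = G - 3 = -3 + G)
f = -3 (f = -3*1 = -3)
(6*f)*s(Q(-1)) = (6*(-3))*(-3 + (-4 - 1)) = -18*(-3 - 5) = -18*(-8) = 144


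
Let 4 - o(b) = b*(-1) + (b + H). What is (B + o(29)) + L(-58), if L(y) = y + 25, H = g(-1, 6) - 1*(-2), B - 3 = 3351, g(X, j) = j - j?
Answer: 3323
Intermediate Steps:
g(X, j) = 0
B = 3354 (B = 3 + 3351 = 3354)
H = 2 (H = 0 - 1*(-2) = 0 + 2 = 2)
L(y) = 25 + y
o(b) = 2 (o(b) = 4 - (b*(-1) + (b + 2)) = 4 - (-b + (2 + b)) = 4 - 1*2 = 4 - 2 = 2)
(B + o(29)) + L(-58) = (3354 + 2) + (25 - 58) = 3356 - 33 = 3323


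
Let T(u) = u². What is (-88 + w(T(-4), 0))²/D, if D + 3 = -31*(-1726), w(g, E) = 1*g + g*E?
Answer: 5184/53503 ≈ 0.096892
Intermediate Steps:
w(g, E) = g + E*g
D = 53503 (D = -3 - 31*(-1726) = -3 + 53506 = 53503)
(-88 + w(T(-4), 0))²/D = (-88 + (-4)²*(1 + 0))²/53503 = (-88 + 16*1)²*(1/53503) = (-88 + 16)²*(1/53503) = (-72)²*(1/53503) = 5184*(1/53503) = 5184/53503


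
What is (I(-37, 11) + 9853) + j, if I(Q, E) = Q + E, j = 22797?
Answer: 32624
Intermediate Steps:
I(Q, E) = E + Q
(I(-37, 11) + 9853) + j = ((11 - 37) + 9853) + 22797 = (-26 + 9853) + 22797 = 9827 + 22797 = 32624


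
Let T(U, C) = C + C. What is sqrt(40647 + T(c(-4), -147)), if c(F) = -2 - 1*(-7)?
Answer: sqrt(40353) ≈ 200.88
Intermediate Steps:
c(F) = 5 (c(F) = -2 + 7 = 5)
T(U, C) = 2*C
sqrt(40647 + T(c(-4), -147)) = sqrt(40647 + 2*(-147)) = sqrt(40647 - 294) = sqrt(40353)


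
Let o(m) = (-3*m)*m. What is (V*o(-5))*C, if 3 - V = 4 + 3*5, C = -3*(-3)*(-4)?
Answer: -43200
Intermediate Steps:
o(m) = -3*m²
C = -36 (C = 9*(-4) = -36)
V = -16 (V = 3 - (4 + 3*5) = 3 - (4 + 15) = 3 - 1*19 = 3 - 19 = -16)
(V*o(-5))*C = -(-48)*(-5)²*(-36) = -(-48)*25*(-36) = -16*(-75)*(-36) = 1200*(-36) = -43200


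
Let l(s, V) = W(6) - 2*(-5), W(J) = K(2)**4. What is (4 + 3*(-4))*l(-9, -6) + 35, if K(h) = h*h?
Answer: -2093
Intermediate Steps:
K(h) = h**2
W(J) = 256 (W(J) = (2**2)**4 = 4**4 = 256)
l(s, V) = 266 (l(s, V) = 256 - 2*(-5) = 256 + 10 = 266)
(4 + 3*(-4))*l(-9, -6) + 35 = (4 + 3*(-4))*266 + 35 = (4 - 12)*266 + 35 = -8*266 + 35 = -2128 + 35 = -2093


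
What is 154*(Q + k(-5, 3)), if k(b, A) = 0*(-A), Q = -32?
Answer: -4928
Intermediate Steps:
k(b, A) = 0
154*(Q + k(-5, 3)) = 154*(-32 + 0) = 154*(-32) = -4928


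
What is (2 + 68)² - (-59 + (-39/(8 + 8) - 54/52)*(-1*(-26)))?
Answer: 40395/8 ≈ 5049.4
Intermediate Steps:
(2 + 68)² - (-59 + (-39/(8 + 8) - 54/52)*(-1*(-26))) = 70² - (-59 + (-39/16 - 54*1/52)*26) = 4900 - (-59 + (-39*1/16 - 27/26)*26) = 4900 - (-59 + (-39/16 - 27/26)*26) = 4900 - (-59 - 723/208*26) = 4900 - (-59 - 723/8) = 4900 - 1*(-1195/8) = 4900 + 1195/8 = 40395/8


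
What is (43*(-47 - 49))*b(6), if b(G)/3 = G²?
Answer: -445824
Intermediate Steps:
b(G) = 3*G²
(43*(-47 - 49))*b(6) = (43*(-47 - 49))*(3*6²) = (43*(-96))*(3*36) = -4128*108 = -445824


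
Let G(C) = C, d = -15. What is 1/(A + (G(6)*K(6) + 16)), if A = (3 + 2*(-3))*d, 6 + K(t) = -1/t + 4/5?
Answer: 5/144 ≈ 0.034722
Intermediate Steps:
K(t) = -26/5 - 1/t (K(t) = -6 + (-1/t + 4/5) = -6 + (4/5 - 1/t) = -26/5 - 1/t)
A = 45 (A = (3 + 2*(-3))*(-15) = (3 - 6)*(-15) = -3*(-15) = 45)
1/(A + (G(6)*K(6) + 16)) = 1/(45 + (6*(-26/5 - 1/6) + 16)) = 1/(45 + (6*(-161/30) + 16)) = 1/(45 + (-161/5 + 16)) = 1/(45 - 81/5) = 1/(144/5) = 5/144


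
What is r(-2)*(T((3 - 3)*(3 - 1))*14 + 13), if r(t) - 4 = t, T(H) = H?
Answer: 26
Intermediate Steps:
r(t) = 4 + t
r(-2)*(T((3 - 3)*(3 - 1))*14 + 13) = (4 - 2)*(((3 - 3)*(3 - 1))*14 + 13) = 2*((0*2)*14 + 13) = 2*(0*14 + 13) = 2*(0 + 13) = 2*13 = 26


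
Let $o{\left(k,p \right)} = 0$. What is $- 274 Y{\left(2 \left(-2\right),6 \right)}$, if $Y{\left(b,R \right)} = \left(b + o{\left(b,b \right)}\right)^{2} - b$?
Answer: $-5480$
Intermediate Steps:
$Y{\left(b,R \right)} = b^{2} - b$ ($Y{\left(b,R \right)} = \left(b + 0\right)^{2} - b = b^{2} - b$)
$- 274 Y{\left(2 \left(-2\right),6 \right)} = - 274 \cdot 2 \left(-2\right) \left(-1 + 2 \left(-2\right)\right) = - 274 \left(- 4 \left(-1 - 4\right)\right) = - 274 \left(\left(-4\right) \left(-5\right)\right) = \left(-274\right) 20 = -5480$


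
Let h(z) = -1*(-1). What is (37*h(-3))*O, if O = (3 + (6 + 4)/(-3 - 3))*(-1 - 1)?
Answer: -296/3 ≈ -98.667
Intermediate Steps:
O = -8/3 (O = (3 + 10/(-6))*(-2) = (3 + 10*(-⅙))*(-2) = (3 - 5/3)*(-2) = (4/3)*(-2) = -8/3 ≈ -2.6667)
h(z) = 1
(37*h(-3))*O = (37*1)*(-8/3) = 37*(-8/3) = -296/3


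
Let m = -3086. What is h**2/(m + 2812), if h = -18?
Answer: -162/137 ≈ -1.1825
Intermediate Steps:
h**2/(m + 2812) = (-18)**2/(-3086 + 2812) = 324/(-274) = 324*(-1/274) = -162/137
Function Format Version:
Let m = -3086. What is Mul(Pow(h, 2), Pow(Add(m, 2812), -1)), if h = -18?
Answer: Rational(-162, 137) ≈ -1.1825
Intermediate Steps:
Mul(Pow(h, 2), Pow(Add(m, 2812), -1)) = Mul(Pow(-18, 2), Pow(Add(-3086, 2812), -1)) = Mul(324, Pow(-274, -1)) = Mul(324, Rational(-1, 274)) = Rational(-162, 137)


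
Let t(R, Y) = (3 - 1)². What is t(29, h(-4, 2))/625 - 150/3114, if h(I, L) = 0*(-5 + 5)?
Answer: -13549/324375 ≈ -0.041770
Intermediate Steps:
h(I, L) = 0 (h(I, L) = 0*0 = 0)
t(R, Y) = 4 (t(R, Y) = 2² = 4)
t(29, h(-4, 2))/625 - 150/3114 = 4/625 - 150/3114 = 4*(1/625) - 150*1/3114 = 4/625 - 25/519 = -13549/324375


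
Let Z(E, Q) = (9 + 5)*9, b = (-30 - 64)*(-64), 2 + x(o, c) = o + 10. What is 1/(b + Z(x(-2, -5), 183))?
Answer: 1/6142 ≈ 0.00016281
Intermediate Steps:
x(o, c) = 8 + o (x(o, c) = -2 + (o + 10) = -2 + (10 + o) = 8 + o)
b = 6016 (b = -94*(-64) = 6016)
Z(E, Q) = 126 (Z(E, Q) = 14*9 = 126)
1/(b + Z(x(-2, -5), 183)) = 1/(6016 + 126) = 1/6142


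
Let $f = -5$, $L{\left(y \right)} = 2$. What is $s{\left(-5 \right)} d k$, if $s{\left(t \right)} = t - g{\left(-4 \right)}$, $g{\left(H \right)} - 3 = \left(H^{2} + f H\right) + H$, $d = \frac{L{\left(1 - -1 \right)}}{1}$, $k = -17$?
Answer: $1360$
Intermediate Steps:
$d = 2$ ($d = \frac{2}{1} = 2 \cdot 1 = 2$)
$g{\left(H \right)} = 3 + H^{2} - 4 H$ ($g{\left(H \right)} = 3 + \left(\left(H^{2} - 5 H\right) + H\right) = 3 + \left(H^{2} - 4 H\right) = 3 + H^{2} - 4 H$)
$s{\left(t \right)} = -35 + t$ ($s{\left(t \right)} = t - \left(3 + \left(-4\right)^{2} - -16\right) = t - \left(3 + 16 + 16\right) = t - 35 = -35 + t$)
$s{\left(-5 \right)} d k = \left(-35 - 5\right) 2 \left(-17\right) = \left(-40\right) 2 \left(-17\right) = \left(-80\right) \left(-17\right) = 1360$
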